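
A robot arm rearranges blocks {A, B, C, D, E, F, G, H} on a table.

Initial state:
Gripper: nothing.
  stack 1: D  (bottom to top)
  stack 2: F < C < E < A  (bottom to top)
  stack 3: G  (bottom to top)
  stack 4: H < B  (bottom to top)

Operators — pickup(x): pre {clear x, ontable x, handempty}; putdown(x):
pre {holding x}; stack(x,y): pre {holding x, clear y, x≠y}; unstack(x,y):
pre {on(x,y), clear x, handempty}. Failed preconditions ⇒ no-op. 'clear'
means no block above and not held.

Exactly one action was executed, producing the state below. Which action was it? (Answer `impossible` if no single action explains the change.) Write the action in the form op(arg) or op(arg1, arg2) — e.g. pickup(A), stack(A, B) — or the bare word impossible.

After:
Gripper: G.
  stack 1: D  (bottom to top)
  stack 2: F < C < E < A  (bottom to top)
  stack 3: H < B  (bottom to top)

target: towers=[D; F/C/E/A; H/B] holding=G
         pickup(G) → towers=[D; F/C/E/A; H/B] holding=G  ← match
     unstack(A, E) → towers=[D; F/C/E; G; H/B] holding=A
     unstack(B, H) → towers=[D; F/C/E/A; G; H] holding=B
         pickup(D) → towers=[F/C/E/A; G; H/B] holding=D

pickup(G)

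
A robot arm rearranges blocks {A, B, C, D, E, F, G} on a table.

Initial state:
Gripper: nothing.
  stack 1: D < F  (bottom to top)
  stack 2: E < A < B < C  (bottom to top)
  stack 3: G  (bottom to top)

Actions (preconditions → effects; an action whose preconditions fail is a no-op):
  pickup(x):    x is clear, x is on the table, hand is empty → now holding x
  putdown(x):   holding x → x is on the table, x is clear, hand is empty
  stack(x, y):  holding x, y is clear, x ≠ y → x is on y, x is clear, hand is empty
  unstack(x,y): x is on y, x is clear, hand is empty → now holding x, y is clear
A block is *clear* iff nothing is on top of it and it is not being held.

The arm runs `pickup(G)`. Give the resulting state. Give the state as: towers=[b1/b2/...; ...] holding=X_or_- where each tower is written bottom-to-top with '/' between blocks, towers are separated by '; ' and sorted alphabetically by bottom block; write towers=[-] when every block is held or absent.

before: towers=[D/F; E/A/B/C; G] holding=-
pre[pickup(G)]: clear(G) ✓, ontable(G) ✓, handempty ✓
all met → apply pickup(G)
after:  towers=[D/F; E/A/B/C] holding=G

towers=[D/F; E/A/B/C] holding=G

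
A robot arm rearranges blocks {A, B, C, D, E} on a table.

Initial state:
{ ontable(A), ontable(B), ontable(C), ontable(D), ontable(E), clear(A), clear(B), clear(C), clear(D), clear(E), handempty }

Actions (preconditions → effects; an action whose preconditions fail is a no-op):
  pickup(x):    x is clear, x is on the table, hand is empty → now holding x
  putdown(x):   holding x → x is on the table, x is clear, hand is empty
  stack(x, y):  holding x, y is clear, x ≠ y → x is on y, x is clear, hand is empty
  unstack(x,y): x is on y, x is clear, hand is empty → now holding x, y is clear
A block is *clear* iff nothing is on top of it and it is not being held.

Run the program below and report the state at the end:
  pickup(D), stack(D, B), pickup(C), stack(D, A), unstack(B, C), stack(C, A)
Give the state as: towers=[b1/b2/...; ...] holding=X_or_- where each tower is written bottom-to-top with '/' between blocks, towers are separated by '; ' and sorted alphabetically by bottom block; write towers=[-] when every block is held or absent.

step 1 (pickup(D)): towers=[A; B; C; E] holding=D
step 2 (stack(D, B)): towers=[A; B/D; C; E] holding=-
step 3 (pickup(C)): towers=[A; B/D; E] holding=C
step 4 (stack(D, A)) [no-op]: towers=[A; B/D; E] holding=C
step 5 (unstack(B, C)) [no-op]: towers=[A; B/D; E] holding=C
step 6 (stack(C, A)): towers=[A/C; B/D; E] holding=-

towers=[A/C; B/D; E] holding=-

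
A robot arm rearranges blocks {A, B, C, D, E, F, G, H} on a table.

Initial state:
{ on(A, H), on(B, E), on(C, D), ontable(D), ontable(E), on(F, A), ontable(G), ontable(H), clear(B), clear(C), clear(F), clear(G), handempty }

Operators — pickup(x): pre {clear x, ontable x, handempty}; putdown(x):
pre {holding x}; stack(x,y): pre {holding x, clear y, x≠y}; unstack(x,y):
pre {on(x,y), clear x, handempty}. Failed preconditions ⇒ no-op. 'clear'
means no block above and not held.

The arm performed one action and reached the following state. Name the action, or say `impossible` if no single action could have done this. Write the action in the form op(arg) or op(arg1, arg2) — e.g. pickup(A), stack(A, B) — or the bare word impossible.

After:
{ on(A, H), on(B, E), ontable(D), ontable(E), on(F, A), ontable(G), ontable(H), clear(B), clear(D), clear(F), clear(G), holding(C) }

target: towers=[D; E/B; G; H/A/F] holding=C
         pickup(G) → towers=[D/C; E/B; H/A/F] holding=G
     unstack(B, E) → towers=[D/C; E; G; H/A/F] holding=B
     unstack(F, A) → towers=[D/C; E/B; G; H/A] holding=F
     unstack(C, D) → towers=[D; E/B; G; H/A/F] holding=C  ← match

unstack(C, D)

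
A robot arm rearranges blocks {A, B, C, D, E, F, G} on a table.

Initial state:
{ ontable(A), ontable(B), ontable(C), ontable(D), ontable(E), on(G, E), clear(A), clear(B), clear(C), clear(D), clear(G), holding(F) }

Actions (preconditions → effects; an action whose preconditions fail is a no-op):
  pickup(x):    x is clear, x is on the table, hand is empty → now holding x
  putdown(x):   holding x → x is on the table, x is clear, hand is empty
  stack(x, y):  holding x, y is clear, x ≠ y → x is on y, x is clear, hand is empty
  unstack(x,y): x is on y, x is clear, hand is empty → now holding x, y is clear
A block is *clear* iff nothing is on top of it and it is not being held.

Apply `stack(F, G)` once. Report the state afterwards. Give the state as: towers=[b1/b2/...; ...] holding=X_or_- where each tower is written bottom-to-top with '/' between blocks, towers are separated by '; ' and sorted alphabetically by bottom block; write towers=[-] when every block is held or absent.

towers=[A; B; C; D; E/G/F] holding=-

before: towers=[A; B; C; D; E/G] holding=F
pre[stack(F, G)]: holding(F) ok, clear(G) ok, F≠G ok
all met → apply stack(F, G)
after:  towers=[A; B; C; D; E/G/F] holding=-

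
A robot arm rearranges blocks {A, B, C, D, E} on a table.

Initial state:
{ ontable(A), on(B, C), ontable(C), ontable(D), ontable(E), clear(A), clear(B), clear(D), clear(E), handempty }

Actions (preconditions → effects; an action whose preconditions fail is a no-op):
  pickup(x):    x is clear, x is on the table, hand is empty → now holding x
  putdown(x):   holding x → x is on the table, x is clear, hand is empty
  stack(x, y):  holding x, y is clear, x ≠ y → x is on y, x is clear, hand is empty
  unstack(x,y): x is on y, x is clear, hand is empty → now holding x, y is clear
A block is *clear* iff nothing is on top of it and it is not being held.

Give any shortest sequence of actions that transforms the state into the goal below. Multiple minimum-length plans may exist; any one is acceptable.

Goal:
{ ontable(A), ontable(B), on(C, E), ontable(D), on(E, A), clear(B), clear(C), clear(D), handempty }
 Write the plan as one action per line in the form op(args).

step 1 (unstack(B, C)): towers=[A; C; D; E] holding=B
step 2 (putdown(B)): towers=[A; B; C; D; E] holding=-
step 3 (pickup(E)): towers=[A; B; C; D] holding=E
step 4 (stack(E, A)): towers=[A/E; B; C; D] holding=-
step 5 (pickup(C)): towers=[A/E; B; D] holding=C
step 6 (stack(C, E)): towers=[A/E/C; B; D] holding=-
goal check: towers=[A/E/C; B; D] holding=- — reached (length 6, optimal by BFS)

unstack(B, C)
putdown(B)
pickup(E)
stack(E, A)
pickup(C)
stack(C, E)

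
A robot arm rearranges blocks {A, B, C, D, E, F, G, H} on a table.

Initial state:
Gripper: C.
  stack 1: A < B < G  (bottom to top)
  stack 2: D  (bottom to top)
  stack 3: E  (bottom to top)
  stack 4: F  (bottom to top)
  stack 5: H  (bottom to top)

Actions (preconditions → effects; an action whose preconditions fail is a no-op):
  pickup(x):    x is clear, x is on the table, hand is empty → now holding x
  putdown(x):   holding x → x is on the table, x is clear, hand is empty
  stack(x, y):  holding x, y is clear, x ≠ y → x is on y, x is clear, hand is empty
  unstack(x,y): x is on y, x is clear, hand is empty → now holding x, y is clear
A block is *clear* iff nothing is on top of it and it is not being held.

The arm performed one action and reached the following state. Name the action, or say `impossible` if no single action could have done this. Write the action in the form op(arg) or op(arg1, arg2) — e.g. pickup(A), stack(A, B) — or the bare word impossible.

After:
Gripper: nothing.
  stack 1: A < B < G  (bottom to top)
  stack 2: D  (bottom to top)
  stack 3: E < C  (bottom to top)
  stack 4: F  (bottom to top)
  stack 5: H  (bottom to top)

target: towers=[A/B/G; D; E/C; F; H] holding=-
        putdown(C) → towers=[A/B/G; C; D; E; F; H] holding=-
       stack(C, G) → towers=[A/B/G/C; D; E; F; H] holding=-
       stack(C, E) → towers=[A/B/G; D; E/C; F; H] holding=-  ← match
       stack(C, H) → towers=[A/B/G; D; E; F; H/C] holding=-
       stack(C, F) → towers=[A/B/G; D; E; F/C; H] holding=-
       stack(C, D) → towers=[A/B/G; D/C; E; F; H] holding=-

stack(C, E)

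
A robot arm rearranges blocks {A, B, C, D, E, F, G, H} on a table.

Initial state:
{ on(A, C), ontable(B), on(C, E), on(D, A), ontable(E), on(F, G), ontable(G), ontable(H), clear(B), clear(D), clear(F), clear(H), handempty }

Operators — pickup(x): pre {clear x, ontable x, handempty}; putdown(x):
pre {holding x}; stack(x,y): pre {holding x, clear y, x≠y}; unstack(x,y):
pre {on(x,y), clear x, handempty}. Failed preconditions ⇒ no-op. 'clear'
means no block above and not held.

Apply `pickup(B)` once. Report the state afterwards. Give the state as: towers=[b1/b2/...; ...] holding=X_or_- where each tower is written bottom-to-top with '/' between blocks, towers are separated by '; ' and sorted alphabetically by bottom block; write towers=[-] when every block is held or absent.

before: towers=[B; E/C/A/D; G/F; H] holding=-
pre[pickup(B)]: clear(B) ✓, ontable(B) ✓, handempty ✓
all met → apply pickup(B)
after:  towers=[E/C/A/D; G/F; H] holding=B

towers=[E/C/A/D; G/F; H] holding=B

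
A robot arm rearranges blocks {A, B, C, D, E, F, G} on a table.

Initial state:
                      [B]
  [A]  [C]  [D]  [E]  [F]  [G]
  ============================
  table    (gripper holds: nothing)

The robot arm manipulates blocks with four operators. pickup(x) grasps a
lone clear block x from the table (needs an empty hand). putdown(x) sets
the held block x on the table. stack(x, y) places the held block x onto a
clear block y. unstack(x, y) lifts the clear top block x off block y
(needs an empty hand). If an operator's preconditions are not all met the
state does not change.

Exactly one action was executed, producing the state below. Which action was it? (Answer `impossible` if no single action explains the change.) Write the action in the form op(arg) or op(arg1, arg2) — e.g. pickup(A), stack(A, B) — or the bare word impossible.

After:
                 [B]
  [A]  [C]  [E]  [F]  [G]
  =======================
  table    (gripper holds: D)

target: towers=[A; C; E; F/B; G] holding=D
     unstack(B, F) → towers=[A; C; D; E; F; G] holding=B
         pickup(G) → towers=[A; C; D; E; F/B] holding=G
         pickup(D) → towers=[A; C; E; F/B; G] holding=D  ← match
         pickup(A) → towers=[C; D; E; F/B; G] holding=A
         pickup(E) → towers=[A; C; D; F/B; G] holding=E
         pickup(C) → towers=[A; D; E; F/B; G] holding=C

pickup(D)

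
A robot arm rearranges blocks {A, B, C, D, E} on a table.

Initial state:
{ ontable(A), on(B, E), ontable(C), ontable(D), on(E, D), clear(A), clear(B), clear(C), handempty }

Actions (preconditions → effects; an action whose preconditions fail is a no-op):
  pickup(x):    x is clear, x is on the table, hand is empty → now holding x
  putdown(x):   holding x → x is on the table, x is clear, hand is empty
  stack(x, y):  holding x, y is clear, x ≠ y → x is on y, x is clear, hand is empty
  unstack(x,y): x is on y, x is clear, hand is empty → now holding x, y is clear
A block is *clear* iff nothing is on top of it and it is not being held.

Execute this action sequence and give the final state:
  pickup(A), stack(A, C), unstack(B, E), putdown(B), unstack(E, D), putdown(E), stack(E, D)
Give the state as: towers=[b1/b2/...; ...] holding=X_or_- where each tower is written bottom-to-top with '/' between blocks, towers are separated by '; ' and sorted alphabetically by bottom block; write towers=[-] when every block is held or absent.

towers=[B; C/A; D; E] holding=-

step 1 (pickup(A)): towers=[C; D/E/B] holding=A
step 2 (stack(A, C)): towers=[C/A; D/E/B] holding=-
step 3 (unstack(B, E)): towers=[C/A; D/E] holding=B
step 4 (putdown(B)): towers=[B; C/A; D/E] holding=-
step 5 (unstack(E, D)): towers=[B; C/A; D] holding=E
step 6 (putdown(E)): towers=[B; C/A; D; E] holding=-
step 7 (stack(E, D)) [no-op]: towers=[B; C/A; D; E] holding=-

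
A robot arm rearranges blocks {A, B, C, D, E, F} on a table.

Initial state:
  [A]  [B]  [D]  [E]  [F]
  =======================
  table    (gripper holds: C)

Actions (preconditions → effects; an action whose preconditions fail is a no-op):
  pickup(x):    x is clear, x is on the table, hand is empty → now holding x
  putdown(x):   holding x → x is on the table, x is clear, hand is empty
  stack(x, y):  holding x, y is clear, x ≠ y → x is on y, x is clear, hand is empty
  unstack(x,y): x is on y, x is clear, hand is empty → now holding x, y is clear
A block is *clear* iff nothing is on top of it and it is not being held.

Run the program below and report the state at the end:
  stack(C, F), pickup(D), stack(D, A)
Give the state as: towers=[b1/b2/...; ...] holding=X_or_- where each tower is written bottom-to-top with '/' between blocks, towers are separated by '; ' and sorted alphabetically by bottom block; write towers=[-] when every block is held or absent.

towers=[A/D; B; E; F/C] holding=-

step 1 (stack(C, F)): towers=[A; B; D; E; F/C] holding=-
step 2 (pickup(D)): towers=[A; B; E; F/C] holding=D
step 3 (stack(D, A)): towers=[A/D; B; E; F/C] holding=-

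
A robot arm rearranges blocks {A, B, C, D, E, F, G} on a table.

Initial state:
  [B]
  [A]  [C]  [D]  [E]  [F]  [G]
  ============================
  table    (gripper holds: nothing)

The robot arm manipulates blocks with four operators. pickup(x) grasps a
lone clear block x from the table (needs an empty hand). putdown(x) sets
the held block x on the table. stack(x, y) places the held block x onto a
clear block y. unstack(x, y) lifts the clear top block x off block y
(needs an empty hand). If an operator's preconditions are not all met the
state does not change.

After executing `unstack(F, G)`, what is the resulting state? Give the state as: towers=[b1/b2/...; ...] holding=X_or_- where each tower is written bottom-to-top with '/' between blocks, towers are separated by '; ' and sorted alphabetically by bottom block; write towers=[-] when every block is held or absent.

before: towers=[A/B; C; D; E; F; G] holding=-
pre[unstack(F, G)]: on(F,G) ✗, clear(F) ✓, handempty ✓
on(F,G) unmet → unstack(F, G) is a no-op
after:  towers=[A/B; C; D; E; F; G] holding=-

towers=[A/B; C; D; E; F; G] holding=-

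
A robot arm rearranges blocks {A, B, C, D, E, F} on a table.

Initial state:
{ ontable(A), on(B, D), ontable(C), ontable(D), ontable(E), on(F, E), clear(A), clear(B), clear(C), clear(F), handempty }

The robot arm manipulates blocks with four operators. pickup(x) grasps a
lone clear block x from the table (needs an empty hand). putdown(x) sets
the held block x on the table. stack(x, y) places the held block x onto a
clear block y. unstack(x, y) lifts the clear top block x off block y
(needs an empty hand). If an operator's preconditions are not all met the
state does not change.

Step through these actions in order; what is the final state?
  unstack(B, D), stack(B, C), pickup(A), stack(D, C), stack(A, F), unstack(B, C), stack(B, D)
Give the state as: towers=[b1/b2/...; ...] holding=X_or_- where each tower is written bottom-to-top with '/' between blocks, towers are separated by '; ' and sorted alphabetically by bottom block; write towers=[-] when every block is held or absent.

towers=[C; D/B; E/F/A] holding=-

step 1 (unstack(B, D)): towers=[A; C; D; E/F] holding=B
step 2 (stack(B, C)): towers=[A; C/B; D; E/F] holding=-
step 3 (pickup(A)): towers=[C/B; D; E/F] holding=A
step 4 (stack(D, C)) [no-op]: towers=[C/B; D; E/F] holding=A
step 5 (stack(A, F)): towers=[C/B; D; E/F/A] holding=-
step 6 (unstack(B, C)): towers=[C; D; E/F/A] holding=B
step 7 (stack(B, D)): towers=[C; D/B; E/F/A] holding=-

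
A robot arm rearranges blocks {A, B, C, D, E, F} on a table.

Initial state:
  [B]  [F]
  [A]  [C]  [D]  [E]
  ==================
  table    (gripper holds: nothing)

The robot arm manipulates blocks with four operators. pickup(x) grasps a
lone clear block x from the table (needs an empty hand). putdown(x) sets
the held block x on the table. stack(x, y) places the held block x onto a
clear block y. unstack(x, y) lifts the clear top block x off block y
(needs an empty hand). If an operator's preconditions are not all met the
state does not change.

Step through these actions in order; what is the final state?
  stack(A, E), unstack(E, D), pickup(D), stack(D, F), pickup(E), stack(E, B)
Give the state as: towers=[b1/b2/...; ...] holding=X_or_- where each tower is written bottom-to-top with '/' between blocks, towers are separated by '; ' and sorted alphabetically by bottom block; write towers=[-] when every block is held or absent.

step 1 (stack(A, E)) [no-op]: towers=[A/B; C/F; D; E] holding=-
step 2 (unstack(E, D)) [no-op]: towers=[A/B; C/F; D; E] holding=-
step 3 (pickup(D)): towers=[A/B; C/F; E] holding=D
step 4 (stack(D, F)): towers=[A/B; C/F/D; E] holding=-
step 5 (pickup(E)): towers=[A/B; C/F/D] holding=E
step 6 (stack(E, B)): towers=[A/B/E; C/F/D] holding=-

towers=[A/B/E; C/F/D] holding=-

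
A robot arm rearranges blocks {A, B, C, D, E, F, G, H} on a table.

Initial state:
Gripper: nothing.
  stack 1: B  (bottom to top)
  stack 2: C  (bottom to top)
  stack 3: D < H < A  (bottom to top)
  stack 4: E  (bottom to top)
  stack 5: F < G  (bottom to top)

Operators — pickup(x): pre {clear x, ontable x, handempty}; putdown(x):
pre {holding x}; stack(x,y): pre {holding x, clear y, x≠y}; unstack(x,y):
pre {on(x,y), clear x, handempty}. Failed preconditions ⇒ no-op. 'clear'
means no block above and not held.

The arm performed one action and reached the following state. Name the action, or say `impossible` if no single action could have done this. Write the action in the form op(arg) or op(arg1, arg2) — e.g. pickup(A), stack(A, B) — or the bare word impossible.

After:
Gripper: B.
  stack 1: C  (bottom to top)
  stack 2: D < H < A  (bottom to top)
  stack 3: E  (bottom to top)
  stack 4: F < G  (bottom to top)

pickup(B)

target: towers=[C; D/H/A; E; F/G] holding=B
     unstack(G, F) → towers=[B; C; D/H/A; E; F] holding=G
     unstack(A, H) → towers=[B; C; D/H; E; F/G] holding=A
         pickup(E) → towers=[B; C; D/H/A; F/G] holding=E
         pickup(B) → towers=[C; D/H/A; E; F/G] holding=B  ← match
         pickup(C) → towers=[B; D/H/A; E; F/G] holding=C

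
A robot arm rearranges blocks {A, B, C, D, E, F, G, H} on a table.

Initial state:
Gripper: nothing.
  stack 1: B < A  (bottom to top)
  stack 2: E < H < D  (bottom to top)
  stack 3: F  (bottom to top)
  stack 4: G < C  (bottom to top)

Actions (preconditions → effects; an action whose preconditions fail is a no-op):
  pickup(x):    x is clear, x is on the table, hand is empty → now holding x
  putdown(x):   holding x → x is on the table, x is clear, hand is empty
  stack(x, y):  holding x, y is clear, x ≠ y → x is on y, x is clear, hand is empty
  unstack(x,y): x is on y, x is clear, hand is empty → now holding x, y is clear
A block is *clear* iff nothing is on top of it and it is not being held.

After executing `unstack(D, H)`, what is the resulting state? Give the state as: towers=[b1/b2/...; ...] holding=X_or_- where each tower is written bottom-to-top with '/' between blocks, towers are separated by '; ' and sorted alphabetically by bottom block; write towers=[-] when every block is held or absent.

towers=[B/A; E/H; F; G/C] holding=D

before: towers=[B/A; E/H/D; F; G/C] holding=-
pre[unstack(D, H)]: on(D,H) yes, clear(D) yes, handempty yes
all met → apply unstack(D, H)
after:  towers=[B/A; E/H; F; G/C] holding=D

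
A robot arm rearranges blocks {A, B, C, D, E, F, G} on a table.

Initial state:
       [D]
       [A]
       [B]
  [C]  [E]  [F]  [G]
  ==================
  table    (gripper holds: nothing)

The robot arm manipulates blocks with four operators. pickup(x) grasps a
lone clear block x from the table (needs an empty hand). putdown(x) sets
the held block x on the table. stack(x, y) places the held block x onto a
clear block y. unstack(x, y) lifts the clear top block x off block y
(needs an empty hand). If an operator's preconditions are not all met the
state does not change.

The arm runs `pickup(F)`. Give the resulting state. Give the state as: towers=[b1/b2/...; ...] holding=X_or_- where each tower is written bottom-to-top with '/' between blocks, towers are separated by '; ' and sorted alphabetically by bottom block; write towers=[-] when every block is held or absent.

before: towers=[C; E/B/A/D; F; G] holding=-
pre[pickup(F)]: clear(F) ✓, ontable(F) ✓, handempty ✓
all met → apply pickup(F)
after:  towers=[C; E/B/A/D; G] holding=F

towers=[C; E/B/A/D; G] holding=F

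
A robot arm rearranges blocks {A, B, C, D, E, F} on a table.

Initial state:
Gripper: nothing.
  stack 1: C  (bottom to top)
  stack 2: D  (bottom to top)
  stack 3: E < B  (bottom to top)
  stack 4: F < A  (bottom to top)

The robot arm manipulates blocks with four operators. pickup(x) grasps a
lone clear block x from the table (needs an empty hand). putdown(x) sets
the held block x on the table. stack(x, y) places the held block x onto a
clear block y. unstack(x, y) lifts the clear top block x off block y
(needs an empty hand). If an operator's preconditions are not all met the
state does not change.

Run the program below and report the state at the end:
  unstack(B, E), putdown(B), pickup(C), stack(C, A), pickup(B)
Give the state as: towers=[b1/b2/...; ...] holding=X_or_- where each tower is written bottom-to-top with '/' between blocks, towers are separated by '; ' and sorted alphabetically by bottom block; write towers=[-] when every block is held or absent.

towers=[D; E; F/A/C] holding=B

step 1 (unstack(B, E)): towers=[C; D; E; F/A] holding=B
step 2 (putdown(B)): towers=[B; C; D; E; F/A] holding=-
step 3 (pickup(C)): towers=[B; D; E; F/A] holding=C
step 4 (stack(C, A)): towers=[B; D; E; F/A/C] holding=-
step 5 (pickup(B)): towers=[D; E; F/A/C] holding=B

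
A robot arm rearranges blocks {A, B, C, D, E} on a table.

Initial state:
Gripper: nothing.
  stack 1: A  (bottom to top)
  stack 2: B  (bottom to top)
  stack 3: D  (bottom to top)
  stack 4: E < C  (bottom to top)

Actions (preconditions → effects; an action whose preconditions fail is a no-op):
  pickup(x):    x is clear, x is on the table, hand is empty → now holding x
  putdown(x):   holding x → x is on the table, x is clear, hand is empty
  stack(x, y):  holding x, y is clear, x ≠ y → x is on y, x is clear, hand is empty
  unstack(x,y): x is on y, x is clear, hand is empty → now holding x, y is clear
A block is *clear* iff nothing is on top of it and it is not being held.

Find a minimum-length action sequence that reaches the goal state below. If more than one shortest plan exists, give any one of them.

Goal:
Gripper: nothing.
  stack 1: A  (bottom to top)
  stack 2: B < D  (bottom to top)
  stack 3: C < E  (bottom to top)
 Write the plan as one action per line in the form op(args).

step 1 (pickup(D)): towers=[A; B; E/C] holding=D
step 2 (stack(D, B)): towers=[A; B/D; E/C] holding=-
step 3 (unstack(C, E)): towers=[A; B/D; E] holding=C
step 4 (putdown(C)): towers=[A; B/D; C; E] holding=-
step 5 (pickup(E)): towers=[A; B/D; C] holding=E
step 6 (stack(E, C)): towers=[A; B/D; C/E] holding=-
goal check: towers=[A; B/D; C/E] holding=- — reached (length 6, optimal by BFS)

pickup(D)
stack(D, B)
unstack(C, E)
putdown(C)
pickup(E)
stack(E, C)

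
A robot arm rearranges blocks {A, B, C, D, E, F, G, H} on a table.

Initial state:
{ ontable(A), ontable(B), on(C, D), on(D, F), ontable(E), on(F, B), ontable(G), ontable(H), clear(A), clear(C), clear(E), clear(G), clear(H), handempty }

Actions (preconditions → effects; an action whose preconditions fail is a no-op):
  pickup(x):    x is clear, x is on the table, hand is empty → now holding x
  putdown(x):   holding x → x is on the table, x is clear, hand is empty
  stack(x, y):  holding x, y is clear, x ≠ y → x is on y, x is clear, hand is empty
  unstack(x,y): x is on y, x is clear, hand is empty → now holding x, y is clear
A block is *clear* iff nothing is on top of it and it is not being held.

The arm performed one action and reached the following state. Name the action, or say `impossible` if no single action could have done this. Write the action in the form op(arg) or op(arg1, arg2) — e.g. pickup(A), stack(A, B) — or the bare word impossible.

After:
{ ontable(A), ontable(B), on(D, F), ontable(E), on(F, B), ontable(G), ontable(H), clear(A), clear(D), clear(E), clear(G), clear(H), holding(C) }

target: towers=[A; B/F/D; E; G; H] holding=C
         pickup(G) → towers=[A; B/F/D/C; E; H] holding=G
         pickup(A) → towers=[B/F/D/C; E; G; H] holding=A
         pickup(E) → towers=[A; B/F/D/C; G; H] holding=E
         pickup(H) → towers=[A; B/F/D/C; E; G] holding=H
     unstack(C, D) → towers=[A; B/F/D; E; G; H] holding=C  ← match

unstack(C, D)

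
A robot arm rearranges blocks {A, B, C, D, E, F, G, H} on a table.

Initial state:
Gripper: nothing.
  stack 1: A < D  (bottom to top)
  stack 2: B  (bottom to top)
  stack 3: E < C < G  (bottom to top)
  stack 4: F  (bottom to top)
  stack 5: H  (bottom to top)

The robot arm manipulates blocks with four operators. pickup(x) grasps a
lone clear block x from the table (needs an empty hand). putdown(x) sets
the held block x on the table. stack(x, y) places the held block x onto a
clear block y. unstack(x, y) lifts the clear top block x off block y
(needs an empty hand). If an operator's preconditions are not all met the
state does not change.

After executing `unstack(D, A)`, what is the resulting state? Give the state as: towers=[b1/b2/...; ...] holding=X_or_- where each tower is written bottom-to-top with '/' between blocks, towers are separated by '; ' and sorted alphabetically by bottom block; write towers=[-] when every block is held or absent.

towers=[A; B; E/C/G; F; H] holding=D

before: towers=[A/D; B; E/C/G; F; H] holding=-
pre[unstack(D, A)]: on(D,A) yes, clear(D) yes, handempty yes
all met → apply unstack(D, A)
after:  towers=[A; B; E/C/G; F; H] holding=D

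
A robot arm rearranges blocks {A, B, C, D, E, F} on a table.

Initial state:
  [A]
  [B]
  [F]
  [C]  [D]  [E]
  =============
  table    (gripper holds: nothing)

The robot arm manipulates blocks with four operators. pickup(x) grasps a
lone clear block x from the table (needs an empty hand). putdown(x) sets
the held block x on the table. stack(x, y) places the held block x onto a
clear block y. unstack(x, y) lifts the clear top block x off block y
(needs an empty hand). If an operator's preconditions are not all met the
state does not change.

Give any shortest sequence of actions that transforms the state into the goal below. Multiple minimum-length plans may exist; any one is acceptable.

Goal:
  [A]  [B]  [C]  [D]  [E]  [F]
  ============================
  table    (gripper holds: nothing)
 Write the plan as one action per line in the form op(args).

unstack(A, B)
putdown(A)
unstack(B, F)
putdown(B)
unstack(F, C)
putdown(F)

step 1 (unstack(A, B)): towers=[C/F/B; D; E] holding=A
step 2 (putdown(A)): towers=[A; C/F/B; D; E] holding=-
step 3 (unstack(B, F)): towers=[A; C/F; D; E] holding=B
step 4 (putdown(B)): towers=[A; B; C/F; D; E] holding=-
step 5 (unstack(F, C)): towers=[A; B; C; D; E] holding=F
step 6 (putdown(F)): towers=[A; B; C; D; E; F] holding=-
goal check: towers=[A; B; C; D; E; F] holding=- — reached (length 6, optimal by BFS)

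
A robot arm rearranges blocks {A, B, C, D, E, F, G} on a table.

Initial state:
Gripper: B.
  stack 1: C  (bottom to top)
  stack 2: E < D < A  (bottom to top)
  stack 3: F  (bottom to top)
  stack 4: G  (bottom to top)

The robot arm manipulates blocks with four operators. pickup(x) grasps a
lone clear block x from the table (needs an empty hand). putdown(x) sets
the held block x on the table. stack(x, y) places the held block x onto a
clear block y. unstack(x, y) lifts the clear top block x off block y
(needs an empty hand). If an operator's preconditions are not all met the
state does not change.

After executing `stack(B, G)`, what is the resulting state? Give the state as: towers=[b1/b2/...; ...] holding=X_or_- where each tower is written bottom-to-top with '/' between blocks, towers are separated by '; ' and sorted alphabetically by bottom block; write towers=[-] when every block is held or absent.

towers=[C; E/D/A; F; G/B] holding=-

before: towers=[C; E/D/A; F; G] holding=B
pre[stack(B, G)]: holding(B) yes, clear(G) yes, B≠G yes
all met → apply stack(B, G)
after:  towers=[C; E/D/A; F; G/B] holding=-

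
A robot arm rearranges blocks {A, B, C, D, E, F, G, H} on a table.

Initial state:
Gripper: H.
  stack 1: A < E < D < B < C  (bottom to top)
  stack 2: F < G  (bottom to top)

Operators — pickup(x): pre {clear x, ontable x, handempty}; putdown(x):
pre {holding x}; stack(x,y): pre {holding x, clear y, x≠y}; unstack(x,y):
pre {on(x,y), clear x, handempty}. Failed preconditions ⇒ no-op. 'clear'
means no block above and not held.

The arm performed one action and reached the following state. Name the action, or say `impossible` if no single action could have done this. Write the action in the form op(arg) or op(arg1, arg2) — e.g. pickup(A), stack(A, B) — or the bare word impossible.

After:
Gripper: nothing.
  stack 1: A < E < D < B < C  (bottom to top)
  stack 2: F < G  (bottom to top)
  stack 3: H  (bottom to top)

putdown(H)

target: towers=[A/E/D/B/C; F/G; H] holding=-
        putdown(H) → towers=[A/E/D/B/C; F/G; H] holding=-  ← match
       stack(H, G) → towers=[A/E/D/B/C; F/G/H] holding=-
       stack(H, C) → towers=[A/E/D/B/C/H; F/G] holding=-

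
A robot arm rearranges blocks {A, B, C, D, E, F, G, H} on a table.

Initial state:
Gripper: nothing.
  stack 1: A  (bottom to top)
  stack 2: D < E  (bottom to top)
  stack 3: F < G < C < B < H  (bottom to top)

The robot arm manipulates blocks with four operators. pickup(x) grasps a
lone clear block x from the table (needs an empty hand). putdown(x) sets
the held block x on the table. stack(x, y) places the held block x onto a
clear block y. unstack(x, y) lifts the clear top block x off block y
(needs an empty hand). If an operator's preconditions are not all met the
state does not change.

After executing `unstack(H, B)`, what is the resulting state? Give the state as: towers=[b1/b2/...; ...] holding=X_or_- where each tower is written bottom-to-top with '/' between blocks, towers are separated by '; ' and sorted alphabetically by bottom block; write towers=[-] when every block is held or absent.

towers=[A; D/E; F/G/C/B] holding=H

before: towers=[A; D/E; F/G/C/B/H] holding=-
pre[unstack(H, B)]: on(H,B) ok, clear(H) ok, handempty ok
all met → apply unstack(H, B)
after:  towers=[A; D/E; F/G/C/B] holding=H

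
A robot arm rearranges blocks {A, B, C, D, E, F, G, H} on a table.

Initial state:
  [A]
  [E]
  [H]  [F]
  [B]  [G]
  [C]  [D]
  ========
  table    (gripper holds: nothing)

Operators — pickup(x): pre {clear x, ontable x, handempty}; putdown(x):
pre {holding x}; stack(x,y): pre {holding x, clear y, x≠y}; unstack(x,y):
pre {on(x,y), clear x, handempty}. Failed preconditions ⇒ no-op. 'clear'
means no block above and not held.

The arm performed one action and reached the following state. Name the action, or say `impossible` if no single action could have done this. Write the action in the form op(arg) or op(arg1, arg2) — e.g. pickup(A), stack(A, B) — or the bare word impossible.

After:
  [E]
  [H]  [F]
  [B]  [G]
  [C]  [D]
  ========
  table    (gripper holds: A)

unstack(A, E)

target: towers=[C/B/H/E; D/G/F] holding=A
     unstack(A, E) → towers=[C/B/H/E; D/G/F] holding=A  ← match
     unstack(F, G) → towers=[C/B/H/E/A; D/G] holding=F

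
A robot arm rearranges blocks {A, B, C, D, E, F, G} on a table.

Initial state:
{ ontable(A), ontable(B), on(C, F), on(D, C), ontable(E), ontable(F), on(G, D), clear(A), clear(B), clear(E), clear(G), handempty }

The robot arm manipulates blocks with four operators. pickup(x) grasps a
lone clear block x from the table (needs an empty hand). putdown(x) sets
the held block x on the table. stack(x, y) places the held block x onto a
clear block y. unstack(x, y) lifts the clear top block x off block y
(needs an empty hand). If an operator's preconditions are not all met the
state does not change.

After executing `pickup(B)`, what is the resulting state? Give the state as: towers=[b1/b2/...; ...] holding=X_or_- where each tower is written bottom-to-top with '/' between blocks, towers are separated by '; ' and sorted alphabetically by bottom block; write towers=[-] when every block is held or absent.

towers=[A; E; F/C/D/G] holding=B

before: towers=[A; B; E; F/C/D/G] holding=-
pre[pickup(B)]: clear(B) yes, ontable(B) yes, handempty yes
all met → apply pickup(B)
after:  towers=[A; E; F/C/D/G] holding=B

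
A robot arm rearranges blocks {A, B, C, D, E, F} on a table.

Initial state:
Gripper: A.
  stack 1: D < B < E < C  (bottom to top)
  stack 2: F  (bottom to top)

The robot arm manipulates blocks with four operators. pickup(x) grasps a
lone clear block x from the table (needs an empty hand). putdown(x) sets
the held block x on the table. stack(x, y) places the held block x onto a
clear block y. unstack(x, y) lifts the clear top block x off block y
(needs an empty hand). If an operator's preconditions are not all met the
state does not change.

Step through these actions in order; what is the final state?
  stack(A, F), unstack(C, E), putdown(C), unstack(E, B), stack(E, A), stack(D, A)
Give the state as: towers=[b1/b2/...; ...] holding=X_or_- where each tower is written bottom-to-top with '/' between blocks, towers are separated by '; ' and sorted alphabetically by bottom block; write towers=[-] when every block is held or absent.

towers=[C; D/B; F/A/E] holding=-

step 1 (stack(A, F)): towers=[D/B/E/C; F/A] holding=-
step 2 (unstack(C, E)): towers=[D/B/E; F/A] holding=C
step 3 (putdown(C)): towers=[C; D/B/E; F/A] holding=-
step 4 (unstack(E, B)): towers=[C; D/B; F/A] holding=E
step 5 (stack(E, A)): towers=[C; D/B; F/A/E] holding=-
step 6 (stack(D, A)) [no-op]: towers=[C; D/B; F/A/E] holding=-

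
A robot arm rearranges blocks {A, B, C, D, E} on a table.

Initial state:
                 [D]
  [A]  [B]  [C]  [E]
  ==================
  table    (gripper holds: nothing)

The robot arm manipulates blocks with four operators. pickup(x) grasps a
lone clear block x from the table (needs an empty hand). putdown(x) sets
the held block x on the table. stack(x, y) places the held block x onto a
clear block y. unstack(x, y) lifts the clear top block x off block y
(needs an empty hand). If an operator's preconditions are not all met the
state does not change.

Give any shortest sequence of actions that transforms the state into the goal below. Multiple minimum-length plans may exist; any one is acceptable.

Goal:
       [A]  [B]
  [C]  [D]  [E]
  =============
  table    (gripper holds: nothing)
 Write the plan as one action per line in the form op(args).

step 1 (unstack(D, E)): towers=[A; B; C; E] holding=D
step 2 (putdown(D)): towers=[A; B; C; D; E] holding=-
step 3 (pickup(B)): towers=[A; C; D; E] holding=B
step 4 (stack(B, E)): towers=[A; C; D; E/B] holding=-
step 5 (pickup(A)): towers=[C; D; E/B] holding=A
step 6 (stack(A, D)): towers=[C; D/A; E/B] holding=-
goal check: towers=[C; D/A; E/B] holding=- — reached (length 6, optimal by BFS)

unstack(D, E)
putdown(D)
pickup(B)
stack(B, E)
pickup(A)
stack(A, D)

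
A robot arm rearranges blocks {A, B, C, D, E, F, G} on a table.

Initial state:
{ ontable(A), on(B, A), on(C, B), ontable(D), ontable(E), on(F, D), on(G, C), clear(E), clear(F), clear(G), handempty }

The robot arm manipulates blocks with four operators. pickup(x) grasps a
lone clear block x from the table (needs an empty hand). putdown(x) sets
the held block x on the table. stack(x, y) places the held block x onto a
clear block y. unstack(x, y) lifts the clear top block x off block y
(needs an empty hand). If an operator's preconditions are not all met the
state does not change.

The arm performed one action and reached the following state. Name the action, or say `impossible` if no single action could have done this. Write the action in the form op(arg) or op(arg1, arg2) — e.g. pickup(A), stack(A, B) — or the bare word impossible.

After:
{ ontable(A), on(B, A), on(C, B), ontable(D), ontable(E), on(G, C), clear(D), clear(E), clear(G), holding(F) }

unstack(F, D)

target: towers=[A/B/C/G; D; E] holding=F
     unstack(F, D) → towers=[A/B/C/G; D; E] holding=F  ← match
     unstack(G, C) → towers=[A/B/C; D/F; E] holding=G
         pickup(E) → towers=[A/B/C/G; D/F] holding=E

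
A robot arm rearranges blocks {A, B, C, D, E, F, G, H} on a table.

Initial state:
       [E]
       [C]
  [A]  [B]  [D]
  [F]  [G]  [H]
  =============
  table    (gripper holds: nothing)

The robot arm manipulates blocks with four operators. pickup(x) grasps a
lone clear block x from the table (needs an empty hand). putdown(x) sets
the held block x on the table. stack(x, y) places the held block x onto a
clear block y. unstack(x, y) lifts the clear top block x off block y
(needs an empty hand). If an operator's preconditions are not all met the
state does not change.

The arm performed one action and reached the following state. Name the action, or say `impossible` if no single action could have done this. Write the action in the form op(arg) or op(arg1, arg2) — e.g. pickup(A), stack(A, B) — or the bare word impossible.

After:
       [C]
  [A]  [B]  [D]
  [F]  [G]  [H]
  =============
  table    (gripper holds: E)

target: towers=[F/A; G/B/C; H/D] holding=E
     unstack(A, F) → towers=[F; G/B/C/E; H/D] holding=A
     unstack(E, C) → towers=[F/A; G/B/C; H/D] holding=E  ← match
     unstack(D, H) → towers=[F/A; G/B/C/E; H] holding=D

unstack(E, C)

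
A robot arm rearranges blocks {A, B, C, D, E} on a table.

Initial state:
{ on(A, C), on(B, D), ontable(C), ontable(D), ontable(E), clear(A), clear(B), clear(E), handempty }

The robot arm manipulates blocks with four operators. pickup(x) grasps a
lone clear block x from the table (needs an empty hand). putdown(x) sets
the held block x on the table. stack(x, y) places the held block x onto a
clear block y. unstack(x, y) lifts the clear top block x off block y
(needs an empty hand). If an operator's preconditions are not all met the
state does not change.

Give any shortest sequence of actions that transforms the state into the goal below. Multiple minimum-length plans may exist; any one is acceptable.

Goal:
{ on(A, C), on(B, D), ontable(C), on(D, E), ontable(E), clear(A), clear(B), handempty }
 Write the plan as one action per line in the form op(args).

unstack(B, D)
putdown(B)
pickup(D)
stack(D, E)
pickup(B)
stack(B, D)

step 1 (unstack(B, D)): towers=[C/A; D; E] holding=B
step 2 (putdown(B)): towers=[B; C/A; D; E] holding=-
step 3 (pickup(D)): towers=[B; C/A; E] holding=D
step 4 (stack(D, E)): towers=[B; C/A; E/D] holding=-
step 5 (pickup(B)): towers=[C/A; E/D] holding=B
step 6 (stack(B, D)): towers=[C/A; E/D/B] holding=-
goal check: towers=[C/A; E/D/B] holding=- — reached (length 6, optimal by BFS)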